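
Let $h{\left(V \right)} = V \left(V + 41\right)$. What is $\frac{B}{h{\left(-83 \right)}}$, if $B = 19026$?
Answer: $\frac{453}{83} \approx 5.4578$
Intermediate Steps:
$h{\left(V \right)} = V \left(41 + V\right)$
$\frac{B}{h{\left(-83 \right)}} = \frac{19026}{\left(-83\right) \left(41 - 83\right)} = \frac{19026}{\left(-83\right) \left(-42\right)} = \frac{19026}{3486} = 19026 \cdot \frac{1}{3486} = \frac{453}{83}$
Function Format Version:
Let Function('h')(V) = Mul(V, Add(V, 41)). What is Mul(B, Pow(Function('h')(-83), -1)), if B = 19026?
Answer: Rational(453, 83) ≈ 5.4578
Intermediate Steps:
Function('h')(V) = Mul(V, Add(41, V))
Mul(B, Pow(Function('h')(-83), -1)) = Mul(19026, Pow(Mul(-83, Add(41, -83)), -1)) = Mul(19026, Pow(Mul(-83, -42), -1)) = Mul(19026, Pow(3486, -1)) = Mul(19026, Rational(1, 3486)) = Rational(453, 83)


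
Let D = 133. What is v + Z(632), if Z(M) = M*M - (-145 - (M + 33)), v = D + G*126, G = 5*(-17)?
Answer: 389657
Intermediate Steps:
G = -85
v = -10577 (v = 133 - 85*126 = 133 - 10710 = -10577)
Z(M) = 178 + M + M² (Z(M) = M² - (-145 - (33 + M)) = M² - (-145 + (-33 - M)) = M² - (-178 - M) = M² + (178 + M) = 178 + M + M²)
v + Z(632) = -10577 + (178 + 632 + 632²) = -10577 + (178 + 632 + 399424) = -10577 + 400234 = 389657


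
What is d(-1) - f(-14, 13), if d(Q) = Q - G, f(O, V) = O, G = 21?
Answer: -8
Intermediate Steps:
d(Q) = -21 + Q (d(Q) = Q - 1*21 = Q - 21 = -21 + Q)
d(-1) - f(-14, 13) = (-21 - 1) - 1*(-14) = -22 + 14 = -8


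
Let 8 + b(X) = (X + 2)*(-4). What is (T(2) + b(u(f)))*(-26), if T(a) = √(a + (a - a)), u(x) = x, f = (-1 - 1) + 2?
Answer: 416 - 26*√2 ≈ 379.23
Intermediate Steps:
f = 0 (f = -2 + 2 = 0)
b(X) = -16 - 4*X (b(X) = -8 + (X + 2)*(-4) = -8 + (2 + X)*(-4) = -8 + (-8 - 4*X) = -16 - 4*X)
T(a) = √a (T(a) = √(a + 0) = √a)
(T(2) + b(u(f)))*(-26) = (√2 + (-16 - 4*0))*(-26) = (√2 + (-16 + 0))*(-26) = (√2 - 16)*(-26) = (-16 + √2)*(-26) = 416 - 26*√2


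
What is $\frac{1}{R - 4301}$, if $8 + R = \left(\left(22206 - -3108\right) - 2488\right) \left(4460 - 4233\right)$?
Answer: $\frac{1}{5177193} \approx 1.9315 \cdot 10^{-7}$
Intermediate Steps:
$R = 5181494$ ($R = -8 + \left(\left(22206 - -3108\right) - 2488\right) \left(4460 - 4233\right) = -8 + \left(\left(22206 + 3108\right) - 2488\right) 227 = -8 + \left(25314 - 2488\right) 227 = -8 + 22826 \cdot 227 = -8 + 5181502 = 5181494$)
$\frac{1}{R - 4301} = \frac{1}{5181494 - 4301} = \frac{1}{5177193}$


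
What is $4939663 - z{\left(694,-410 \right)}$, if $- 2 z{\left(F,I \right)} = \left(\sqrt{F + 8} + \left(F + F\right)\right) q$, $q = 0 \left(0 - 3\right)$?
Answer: $4939663$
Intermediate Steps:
$q = 0$ ($q = 0 \left(-3\right) = 0$)
$z{\left(F,I \right)} = 0$ ($z{\left(F,I \right)} = - \frac{\left(\sqrt{F + 8} + \left(F + F\right)\right) 0}{2} = - \frac{\left(\sqrt{8 + F} + 2 F\right) 0}{2} = \left(- \frac{1}{2}\right) 0 = 0$)
$4939663 - z{\left(694,-410 \right)} = 4939663 - 0 = 4939663 + 0 = 4939663$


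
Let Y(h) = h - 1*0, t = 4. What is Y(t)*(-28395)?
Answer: -113580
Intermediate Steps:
Y(h) = h (Y(h) = h + 0 = h)
Y(t)*(-28395) = 4*(-28395) = -113580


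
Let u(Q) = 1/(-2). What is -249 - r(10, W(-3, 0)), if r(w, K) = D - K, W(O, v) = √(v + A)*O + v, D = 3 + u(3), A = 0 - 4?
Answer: -503/2 - 6*I ≈ -251.5 - 6.0*I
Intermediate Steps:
u(Q) = -½
A = -4
D = 5/2 (D = 3 - ½ = 5/2 ≈ 2.5000)
W(O, v) = v + O*√(-4 + v) (W(O, v) = √(v - 4)*O + v = √(-4 + v)*O + v = O*√(-4 + v) + v = v + O*√(-4 + v))
r(w, K) = 5/2 - K
-249 - r(10, W(-3, 0)) = -249 - (5/2 - (0 - 3*√(-4 + 0))) = -249 - (5/2 - (0 - 6*I)) = -249 - (5/2 - (-6)*I) = -249 - (5/2 + 6*I) = -249 + (-5/2 - 6*I) = -503/2 - 6*I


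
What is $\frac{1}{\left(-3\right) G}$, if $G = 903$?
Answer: $- \frac{1}{2709} \approx -0.00036914$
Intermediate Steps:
$\frac{1}{\left(-3\right) G} = \frac{1}{\left(-3\right) 903} = \frac{1}{-2709} = - \frac{1}{2709}$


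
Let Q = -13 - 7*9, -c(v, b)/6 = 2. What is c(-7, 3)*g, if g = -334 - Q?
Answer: 3096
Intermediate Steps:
c(v, b) = -12 (c(v, b) = -6*2 = -12)
Q = -76 (Q = -13 - 63 = -76)
g = -258 (g = -334 - 1*(-76) = -334 + 76 = -258)
c(-7, 3)*g = -12*(-258) = 3096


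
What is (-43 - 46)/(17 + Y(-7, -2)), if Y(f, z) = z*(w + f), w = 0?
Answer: -89/31 ≈ -2.8710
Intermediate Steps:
Y(f, z) = f*z (Y(f, z) = z*(0 + f) = z*f = f*z)
(-43 - 46)/(17 + Y(-7, -2)) = (-43 - 46)/(17 - 7*(-2)) = -89/(17 + 14) = -89/31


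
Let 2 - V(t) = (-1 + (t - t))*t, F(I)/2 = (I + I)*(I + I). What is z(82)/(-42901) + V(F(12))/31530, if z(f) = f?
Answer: 23461147/676334265 ≈ 0.034689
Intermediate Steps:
F(I) = 8*I**2 (F(I) = 2*((I + I)*(I + I)) = 2*((2*I)*(2*I)) = 2*(4*I**2) = 8*I**2)
V(t) = 2 + t (V(t) = 2 - (-1 + (t - t))*t = 2 - (-1 + 0)*t = 2 - (-1)*t = 2 + t)
z(82)/(-42901) + V(F(12))/31530 = 82/(-42901) + (2 + 8*12**2)/31530 = 82*(-1/42901) + (2 + 8*144)*(1/31530) = -82/42901 + (2 + 1152)*(1/31530) = -82/42901 + 1154*(1/31530) = -82/42901 + 577/15765 = 23461147/676334265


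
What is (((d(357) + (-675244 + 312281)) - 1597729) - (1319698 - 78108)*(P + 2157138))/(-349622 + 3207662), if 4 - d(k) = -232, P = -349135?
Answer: -374133400871/476340 ≈ -7.8543e+5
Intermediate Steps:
d(k) = 236 (d(k) = 4 - 1*(-232) = 4 + 232 = 236)
(((d(357) + (-675244 + 312281)) - 1597729) - (1319698 - 78108)*(P + 2157138))/(-349622 + 3207662) = (((236 + (-675244 + 312281)) - 1597729) - (1319698 - 78108)*(-349135 + 2157138))/(-349622 + 3207662) = (((236 - 362963) - 1597729) - 1241590*1808003)/2858040 = ((-362727 - 1597729) - 1*2244798444770)*(1/2858040) = (-1960456 - 2244798444770)*(1/2858040) = -2244800405226*1/2858040 = -374133400871/476340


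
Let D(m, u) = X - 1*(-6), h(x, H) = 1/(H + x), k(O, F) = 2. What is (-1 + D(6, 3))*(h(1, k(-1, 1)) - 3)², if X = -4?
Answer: 64/9 ≈ 7.1111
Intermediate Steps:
D(m, u) = 2 (D(m, u) = -4 - 1*(-6) = -4 + 6 = 2)
(-1 + D(6, 3))*(h(1, k(-1, 1)) - 3)² = (-1 + 2)*(1/(2 + 1) - 3)² = 1*(1/3 - 3)² = 1*(⅓ - 3)² = 1*(-8/3)² = 1*(64/9) = 64/9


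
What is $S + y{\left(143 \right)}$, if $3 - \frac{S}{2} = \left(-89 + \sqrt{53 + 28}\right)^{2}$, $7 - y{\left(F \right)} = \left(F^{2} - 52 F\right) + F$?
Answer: $-25943$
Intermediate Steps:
$y{\left(F \right)} = 7 - F^{2} + 51 F$ ($y{\left(F \right)} = 7 - \left(\left(F^{2} - 52 F\right) + F\right) = 7 - \left(F^{2} - 51 F\right) = 7 - F^{2} + 51 F$)
$S = -12794$ ($S = 6 - 2 \left(-89 + \sqrt{53 + 28}\right)^{2} = 6 - 2 \left(-89 + \sqrt{81}\right)^{2} = 6 - 2 \left(-89 + 9\right)^{2} = 6 - 2 \left(-80\right)^{2} = 6 - 12800 = -12794$)
$S + y{\left(143 \right)} = -12794 + \left(7 - 143^{2} + 51 \cdot 143\right) = -12794 + \left(7 - 20449 + 7293\right) = -12794 - 13149 = -25943$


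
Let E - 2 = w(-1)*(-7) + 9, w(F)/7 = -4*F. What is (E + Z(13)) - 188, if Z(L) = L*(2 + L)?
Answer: -178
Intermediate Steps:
w(F) = -28*F (w(F) = 7*(-4*F) = -28*F)
E = -185 (E = 2 + (-28*(-1)*(-7) + 9) = 2 + (28*(-7) + 9) = 2 + (-196 + 9) = 2 - 187 = -185)
(E + Z(13)) - 188 = (-185 + 13*(2 + 13)) - 188 = (-185 + 13*15) - 188 = (-185 + 195) - 188 = 10 - 188 = -178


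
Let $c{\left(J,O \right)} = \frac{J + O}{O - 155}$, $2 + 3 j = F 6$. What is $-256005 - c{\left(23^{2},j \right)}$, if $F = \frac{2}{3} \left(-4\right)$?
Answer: $- \frac{41216282}{161} \approx -2.56 \cdot 10^{5}$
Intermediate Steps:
$F = - \frac{8}{3}$ ($F = 2 \cdot \frac{1}{3} \left(-4\right) = \frac{2}{3} \left(-4\right) = - \frac{8}{3} \approx -2.6667$)
$j = -6$ ($j = - \frac{2}{3} + \frac{\left(- \frac{8}{3}\right) 6}{3} = - \frac{2}{3} + \frac{1}{3} \left(-16\right) = - \frac{2}{3} - \frac{16}{3} = -6$)
$c{\left(J,O \right)} = \frac{J + O}{-155 + O}$
$-256005 - c{\left(23^{2},j \right)} = -256005 - \frac{23^{2} - 6}{-155 - 6} = -256005 - \frac{529 - 6}{-161} = -256005 - \left(- \frac{1}{161}\right) 523 = -256005 - - \frac{523}{161} = -256005 + \frac{523}{161} = - \frac{41216282}{161}$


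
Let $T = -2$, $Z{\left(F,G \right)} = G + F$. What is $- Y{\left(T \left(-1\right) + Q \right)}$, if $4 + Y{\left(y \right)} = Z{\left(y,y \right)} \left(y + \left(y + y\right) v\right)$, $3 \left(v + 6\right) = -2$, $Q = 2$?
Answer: $\frac{1196}{3} \approx 398.67$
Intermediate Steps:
$Z{\left(F,G \right)} = F + G$
$v = - \frac{20}{3}$ ($v = -6 + \frac{1}{3} \left(-2\right) = -6 - \frac{2}{3} = - \frac{20}{3} \approx -6.6667$)
$Y{\left(y \right)} = -4 - \frac{74 y^{2}}{3}$ ($Y{\left(y \right)} = -4 + \left(y + y\right) \left(y + \left(y + y\right) \left(- \frac{20}{3}\right)\right) = -4 + 2 y \left(y + 2 y \left(- \frac{20}{3}\right)\right) = -4 + 2 y \left(y - \frac{40 y}{3}\right) = -4 + 2 y \left(- \frac{37 y}{3}\right) = -4 - \frac{74 y^{2}}{3}$)
$- Y{\left(T \left(-1\right) + Q \right)} = - (-4 - \frac{74 \left(\left(-2\right) \left(-1\right) + 2\right)^{2}}{3}) = - (-4 - \frac{74 \left(2 + 2\right)^{2}}{3}) = - (-4 - \frac{74 \cdot 4^{2}}{3}) = - (-4 - \frac{1184}{3}) = \left(-1\right) \left(- \frac{1196}{3}\right) = \frac{1196}{3}$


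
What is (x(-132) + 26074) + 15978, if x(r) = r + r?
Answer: 41788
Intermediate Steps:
x(r) = 2*r
(x(-132) + 26074) + 15978 = (2*(-132) + 26074) + 15978 = (-264 + 26074) + 15978 = 25810 + 15978 = 41788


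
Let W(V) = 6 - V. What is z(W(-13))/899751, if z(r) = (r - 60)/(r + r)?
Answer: -41/34190538 ≈ -1.1992e-6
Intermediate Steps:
z(r) = (-60 + r)/(2*r) (z(r) = (-60 + r)/((2*r)) = (-60 + r)*(1/(2*r)) = (-60 + r)/(2*r))
z(W(-13))/899751 = ((-60 + (6 - 1*(-13)))/(2*(6 - 1*(-13))))/899751 = ((-60 + (6 + 13))/(2*(6 + 13)))*(1/899751) = ((½)*(-60 + 19)/19)*(1/899751) = ((½)*(1/19)*(-41))*(1/899751) = -41/38*1/899751 = -41/34190538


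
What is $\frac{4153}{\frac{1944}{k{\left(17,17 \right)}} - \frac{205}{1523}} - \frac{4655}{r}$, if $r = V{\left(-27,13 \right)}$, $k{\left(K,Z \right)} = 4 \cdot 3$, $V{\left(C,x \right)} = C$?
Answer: $\frac{1318330768}{6656067} \approx 198.06$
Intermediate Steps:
$k{\left(K,Z \right)} = 12$
$r = -27$
$\frac{4153}{\frac{1944}{k{\left(17,17 \right)}} - \frac{205}{1523}} - \frac{4655}{r} = \frac{4153}{\frac{1944}{12} - \frac{205}{1523}} - \frac{4655}{-27} = \frac{4153}{1944 \cdot \frac{1}{12} - \frac{205}{1523}} - - \frac{4655}{27} = \frac{4153}{162 - \frac{205}{1523}} + \frac{4655}{27} = \frac{4153}{\frac{246521}{1523}} + \frac{4655}{27} = 4153 \cdot \frac{1523}{246521} + \frac{4655}{27} = \frac{6325019}{246521} + \frac{4655}{27} = \frac{1318330768}{6656067}$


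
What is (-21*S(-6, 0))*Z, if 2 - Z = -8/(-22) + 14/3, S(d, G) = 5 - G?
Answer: 3500/11 ≈ 318.18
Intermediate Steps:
Z = -100/33 (Z = 2 - (-8/(-22) + 14/3) = 2 - (-8*(-1/22) + 14*(⅓)) = 2 - (4/11 + 14/3) = 2 - 1*166/33 = 2 - 166/33 = -100/33 ≈ -3.0303)
(-21*S(-6, 0))*Z = -21*(5 - 1*0)*(-100/33) = -21*(5 + 0)*(-100/33) = -21*5*(-100/33) = -105*(-100/33) = 3500/11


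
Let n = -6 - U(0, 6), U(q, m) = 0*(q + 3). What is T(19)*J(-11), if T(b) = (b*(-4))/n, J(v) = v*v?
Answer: 4598/3 ≈ 1532.7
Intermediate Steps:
U(q, m) = 0 (U(q, m) = 0*(3 + q) = 0)
n = -6 (n = -6 - 1*0 = -6 + 0 = -6)
J(v) = v²
T(b) = 2*b/3 (T(b) = (b*(-4))/(-6) = -4*b*(-⅙) = 2*b/3)
T(19)*J(-11) = ((⅔)*19)*(-11)² = (38/3)*121 = 4598/3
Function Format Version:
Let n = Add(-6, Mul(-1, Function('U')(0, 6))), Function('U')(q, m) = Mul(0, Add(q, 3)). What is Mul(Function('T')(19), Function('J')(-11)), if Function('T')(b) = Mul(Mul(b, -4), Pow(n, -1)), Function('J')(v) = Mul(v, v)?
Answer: Rational(4598, 3) ≈ 1532.7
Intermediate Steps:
Function('U')(q, m) = 0 (Function('U')(q, m) = Mul(0, Add(3, q)) = 0)
n = -6 (n = Add(-6, Mul(-1, 0)) = Add(-6, 0) = -6)
Function('J')(v) = Pow(v, 2)
Function('T')(b) = Mul(Rational(2, 3), b) (Function('T')(b) = Mul(Mul(b, -4), Pow(-6, -1)) = Mul(Mul(-4, b), Rational(-1, 6)) = Mul(Rational(2, 3), b))
Mul(Function('T')(19), Function('J')(-11)) = Mul(Mul(Rational(2, 3), 19), Pow(-11, 2)) = Mul(Rational(38, 3), 121) = Rational(4598, 3)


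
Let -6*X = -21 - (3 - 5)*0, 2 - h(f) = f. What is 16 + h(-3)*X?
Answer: 67/2 ≈ 33.500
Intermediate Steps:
h(f) = 2 - f
X = 7/2 (X = -(-21 - (3 - 5)*0)/6 = -(-21 - (-2)*0)/6 = -(-21 - 1*0)/6 = -(-21 + 0)/6 = -⅙*(-21) = 7/2 ≈ 3.5000)
16 + h(-3)*X = 16 + (2 - 1*(-3))*(7/2) = 16 + (2 + 3)*(7/2) = 16 + 5*(7/2) = 16 + 35/2 = 67/2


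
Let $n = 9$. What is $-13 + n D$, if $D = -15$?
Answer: $-148$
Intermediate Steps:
$-13 + n D = -13 + 9 \left(-15\right) = -13 - 135 = -148$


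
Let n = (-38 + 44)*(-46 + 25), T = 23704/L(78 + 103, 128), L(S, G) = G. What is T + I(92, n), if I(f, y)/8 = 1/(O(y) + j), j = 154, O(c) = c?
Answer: 20773/112 ≈ 185.47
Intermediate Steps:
T = 2963/16 (T = 23704/128 = 23704*(1/128) = 2963/16 ≈ 185.19)
n = -126 (n = 6*(-21) = -126)
I(f, y) = 8/(154 + y) (I(f, y) = 8/(y + 154) = 8/(154 + y))
T + I(92, n) = 2963/16 + 8/(154 - 126) = 2963/16 + 8/28 = 2963/16 + 8*(1/28) = 2963/16 + 2/7 = 20773/112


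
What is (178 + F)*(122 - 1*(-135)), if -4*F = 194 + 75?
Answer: 113851/4 ≈ 28463.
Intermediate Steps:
F = -269/4 (F = -(194 + 75)/4 = -¼*269 = -269/4 ≈ -67.250)
(178 + F)*(122 - 1*(-135)) = (178 - 269/4)*(122 - 1*(-135)) = 443*(122 + 135)/4 = (443/4)*257 = 113851/4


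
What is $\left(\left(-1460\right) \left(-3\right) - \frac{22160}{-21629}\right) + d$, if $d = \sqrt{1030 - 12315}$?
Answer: $\frac{94757180}{21629} + i \sqrt{11285} \approx 4381.0 + 106.23 i$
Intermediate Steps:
$d = i \sqrt{11285}$ ($d = \sqrt{-11285} = i \sqrt{11285} \approx 106.23 i$)
$\left(\left(-1460\right) \left(-3\right) - \frac{22160}{-21629}\right) + d = \left(\left(-1460\right) \left(-3\right) - \frac{22160}{-21629}\right) + i \sqrt{11285} = \left(4380 - - \frac{22160}{21629}\right) + i \sqrt{11285} = \left(4380 + \frac{22160}{21629}\right) + i \sqrt{11285} = \frac{94757180}{21629} + i \sqrt{11285}$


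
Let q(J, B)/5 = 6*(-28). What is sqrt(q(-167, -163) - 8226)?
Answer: I*sqrt(9066) ≈ 95.216*I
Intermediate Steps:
q(J, B) = -840 (q(J, B) = 5*(6*(-28)) = 5*(-168) = -840)
sqrt(q(-167, -163) - 8226) = sqrt(-840 - 8226) = sqrt(-9066) = I*sqrt(9066)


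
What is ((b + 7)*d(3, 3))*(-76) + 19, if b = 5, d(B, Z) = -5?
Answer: 4579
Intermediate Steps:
((b + 7)*d(3, 3))*(-76) + 19 = ((5 + 7)*(-5))*(-76) + 19 = (12*(-5))*(-76) + 19 = -60*(-76) + 19 = 4560 + 19 = 4579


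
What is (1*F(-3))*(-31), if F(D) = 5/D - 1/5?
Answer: 868/15 ≈ 57.867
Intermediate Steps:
F(D) = -⅕ + 5/D (F(D) = 5/D - 1*⅕ = 5/D - ⅕ = -⅕ + 5/D)
(1*F(-3))*(-31) = (1*((⅕)*(25 - 1*(-3))/(-3)))*(-31) = (1*((⅕)*(-⅓)*(25 + 3)))*(-31) = (1*((⅕)*(-⅓)*28))*(-31) = (1*(-28/15))*(-31) = -28/15*(-31) = 868/15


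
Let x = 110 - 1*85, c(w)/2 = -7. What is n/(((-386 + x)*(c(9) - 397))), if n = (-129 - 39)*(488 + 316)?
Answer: -45024/49457 ≈ -0.91037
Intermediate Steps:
c(w) = -14 (c(w) = 2*(-7) = -14)
x = 25 (x = 110 - 85 = 25)
n = -135072 (n = -168*804 = -135072)
n/(((-386 + x)*(c(9) - 397))) = -135072*1/((-386 + 25)*(-14 - 397)) = -135072/((-361*(-411))) = -135072/148371 = -135072*1/148371 = -45024/49457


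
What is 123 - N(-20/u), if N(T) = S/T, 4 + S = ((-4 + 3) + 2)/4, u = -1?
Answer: 1971/16 ≈ 123.19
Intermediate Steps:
S = -15/4 (S = -4 + ((-4 + 3) + 2)/4 = -4 + (-1 + 2)*(¼) = -4 + 1*(¼) = -4 + ¼ = -15/4 ≈ -3.7500)
N(T) = -15/(4*T)
123 - N(-20/u) = 123 - (-15)/(4*((-20/(-1)))) = 123 - (-15)/(4*((-20*(-1)))) = 123 - (-15)/(4*20) = 123 - 1*(-3/16) = 123 + 3/16 = 1971/16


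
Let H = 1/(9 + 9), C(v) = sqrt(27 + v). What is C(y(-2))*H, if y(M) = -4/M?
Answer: sqrt(29)/18 ≈ 0.29918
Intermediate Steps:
H = 1/18 ≈ 0.055556
C(y(-2))*H = sqrt(27 - 4/(-2))*(1/18) = sqrt(27 - 4*(-1/2))*(1/18) = sqrt(27 + 2)*(1/18) = sqrt(29)*(1/18) = sqrt(29)/18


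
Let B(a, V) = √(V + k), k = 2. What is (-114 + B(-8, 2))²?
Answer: 12544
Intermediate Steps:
B(a, V) = √(2 + V) (B(a, V) = √(V + 2) = √(2 + V))
(-114 + B(-8, 2))² = (-114 + √(2 + 2))² = (-114 + √4)² = (-114 + 2)² = (-112)² = 12544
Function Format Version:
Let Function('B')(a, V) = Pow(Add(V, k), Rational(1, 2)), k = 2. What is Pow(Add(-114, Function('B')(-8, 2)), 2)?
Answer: 12544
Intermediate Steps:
Function('B')(a, V) = Pow(Add(2, V), Rational(1, 2)) (Function('B')(a, V) = Pow(Add(V, 2), Rational(1, 2)) = Pow(Add(2, V), Rational(1, 2)))
Pow(Add(-114, Function('B')(-8, 2)), 2) = Pow(Add(-114, Pow(Add(2, 2), Rational(1, 2))), 2) = Pow(Add(-114, Pow(4, Rational(1, 2))), 2) = Pow(Add(-114, 2), 2) = Pow(-112, 2) = 12544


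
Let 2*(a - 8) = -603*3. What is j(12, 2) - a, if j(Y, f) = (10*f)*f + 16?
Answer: 1905/2 ≈ 952.50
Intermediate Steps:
a = -1793/2 (a = 8 + (-603*3)/2 = 8 + (½)*(-1809) = 8 - 1809/2 = -1793/2 ≈ -896.50)
j(Y, f) = 16 + 10*f² (j(Y, f) = 10*f² + 16 = 16 + 10*f²)
j(12, 2) - a = (16 + 10*2²) - 1*(-1793/2) = (16 + 10*4) + 1793/2 = (16 + 40) + 1793/2 = 56 + 1793/2 = 1905/2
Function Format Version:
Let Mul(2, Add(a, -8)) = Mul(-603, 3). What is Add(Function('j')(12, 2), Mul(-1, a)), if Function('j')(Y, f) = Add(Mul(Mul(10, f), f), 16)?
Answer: Rational(1905, 2) ≈ 952.50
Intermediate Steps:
a = Rational(-1793, 2) (a = Add(8, Mul(Rational(1, 2), Mul(-603, 3))) = Add(8, Mul(Rational(1, 2), -1809)) = Add(8, Rational(-1809, 2)) = Rational(-1793, 2) ≈ -896.50)
Function('j')(Y, f) = Add(16, Mul(10, Pow(f, 2))) (Function('j')(Y, f) = Add(Mul(10, Pow(f, 2)), 16) = Add(16, Mul(10, Pow(f, 2))))
Add(Function('j')(12, 2), Mul(-1, a)) = Add(Add(16, Mul(10, Pow(2, 2))), Mul(-1, Rational(-1793, 2))) = Add(Add(16, Mul(10, 4)), Rational(1793, 2)) = Add(Add(16, 40), Rational(1793, 2)) = Add(56, Rational(1793, 2)) = Rational(1905, 2)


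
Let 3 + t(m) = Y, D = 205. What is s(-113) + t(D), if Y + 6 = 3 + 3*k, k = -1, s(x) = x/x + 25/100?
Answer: -31/4 ≈ -7.7500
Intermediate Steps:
s(x) = 5/4 (s(x) = 1 + 25*(1/100) = 1 + 1/4 = 5/4)
Y = -6 (Y = -6 + (3 + 3*(-1)) = -6 + (3 - 3) = -6 + 0 = -6)
t(m) = -9 (t(m) = -3 - 6 = -9)
s(-113) + t(D) = 5/4 - 9 = -31/4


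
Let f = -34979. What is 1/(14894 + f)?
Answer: -1/20085 ≈ -4.9788e-5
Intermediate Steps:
1/(14894 + f) = 1/(14894 - 34979) = 1/(-20085) = -1/20085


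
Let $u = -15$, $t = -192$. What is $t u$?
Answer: $2880$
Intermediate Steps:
$t u = \left(-192\right) \left(-15\right) = 2880$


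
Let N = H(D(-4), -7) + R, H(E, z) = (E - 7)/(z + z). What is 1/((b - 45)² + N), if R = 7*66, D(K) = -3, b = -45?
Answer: 7/59939 ≈ 0.00011679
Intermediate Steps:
R = 462
H(E, z) = (-7 + E)/(2*z) (H(E, z) = (-7 + E)/((2*z)) = (-7 + E)*(1/(2*z)) = (-7 + E)/(2*z))
N = 3239/7 (N = (½)*(-7 - 3)/(-7) + 462 = (½)*(-⅐)*(-10) + 462 = 5/7 + 462 = 3239/7 ≈ 462.71)
1/((b - 45)² + N) = 1/((-45 - 45)² + 3239/7) = 1/((-90)² + 3239/7) = 1/(8100 + 3239/7) = 1/(59939/7) = 7/59939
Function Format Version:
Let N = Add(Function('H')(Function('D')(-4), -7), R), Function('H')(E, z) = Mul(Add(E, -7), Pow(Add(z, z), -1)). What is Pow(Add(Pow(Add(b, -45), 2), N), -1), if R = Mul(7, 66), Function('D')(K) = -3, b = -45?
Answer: Rational(7, 59939) ≈ 0.00011679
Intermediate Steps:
R = 462
Function('H')(E, z) = Mul(Rational(1, 2), Pow(z, -1), Add(-7, E)) (Function('H')(E, z) = Mul(Add(-7, E), Pow(Mul(2, z), -1)) = Mul(Add(-7, E), Mul(Rational(1, 2), Pow(z, -1))) = Mul(Rational(1, 2), Pow(z, -1), Add(-7, E)))
N = Rational(3239, 7) (N = Add(Mul(Rational(1, 2), Pow(-7, -1), Add(-7, -3)), 462) = Add(Mul(Rational(1, 2), Rational(-1, 7), -10), 462) = Add(Rational(5, 7), 462) = Rational(3239, 7) ≈ 462.71)
Pow(Add(Pow(Add(b, -45), 2), N), -1) = Pow(Add(Pow(Add(-45, -45), 2), Rational(3239, 7)), -1) = Pow(Add(Pow(-90, 2), Rational(3239, 7)), -1) = Pow(Add(8100, Rational(3239, 7)), -1) = Pow(Rational(59939, 7), -1) = Rational(7, 59939)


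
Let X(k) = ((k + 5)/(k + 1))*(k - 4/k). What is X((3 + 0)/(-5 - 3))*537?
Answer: 1635881/40 ≈ 40897.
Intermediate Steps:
X(k) = (5 + k)*(k - 4/k)/(1 + k) (X(k) = ((5 + k)/(1 + k))*(k - 4/k) = (5 + k)*(k - 4/k)/(1 + k))
X((3 + 0)/(-5 - 3))*537 = ((-20 + ((3 + 0)/(-5 - 3))³ - 4*(3 + 0)/(-5 - 3) + 5*((3 + 0)/(-5 - 3))²)/((((3 + 0)/(-5 - 3)))*(1 + (3 + 0)/(-5 - 3))))*537 = ((-20 + (3/(-8))³ - 12/(-8) + 5*(3/(-8))²)/(((3/(-8)))*(1 + 3/(-8))))*537 = ((-20 + (3*(-⅛))³ - 12*(-1)/8 + 5*(3*(-⅛))²)/(((3*(-⅛)))*(1 + 3*(-⅛))))*537 = ((-20 + (-3/8)³ - 4*(-3/8) + 5*(-3/8)²)/((-3/8)*(1 - 3/8)))*537 = -8*(-20 - 27/512 + 3/2 + 5*(9/64))/(3*5/8)*537 = -8/3*8/5*(-20 - 27/512 + 3/2 + 45/64)*537 = -8/3*8/5*(-9139/512)*537 = (9139/120)*537 = 1635881/40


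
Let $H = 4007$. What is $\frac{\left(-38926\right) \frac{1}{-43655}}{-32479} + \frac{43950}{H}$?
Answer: $\frac{62315263266268}{5681408075215} \approx 10.968$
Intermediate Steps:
$\frac{\left(-38926\right) \frac{1}{-43655}}{-32479} + \frac{43950}{H} = \frac{\left(-38926\right) \frac{1}{-43655}}{-32479} + \frac{43950}{4007} = \left(-38926\right) \left(- \frac{1}{43655}\right) \left(- \frac{1}{32479}\right) + 43950 \cdot \frac{1}{4007} = \frac{38926}{43655} \left(- \frac{1}{32479}\right) + \frac{43950}{4007} = - \frac{38926}{1417870745} + \frac{43950}{4007} = \frac{62315263266268}{5681408075215}$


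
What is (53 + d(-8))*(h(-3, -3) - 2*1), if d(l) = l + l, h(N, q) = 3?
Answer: 37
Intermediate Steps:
d(l) = 2*l
(53 + d(-8))*(h(-3, -3) - 2*1) = (53 + 2*(-8))*(3 - 2*1) = (53 - 16)*(3 - 2) = 37*1 = 37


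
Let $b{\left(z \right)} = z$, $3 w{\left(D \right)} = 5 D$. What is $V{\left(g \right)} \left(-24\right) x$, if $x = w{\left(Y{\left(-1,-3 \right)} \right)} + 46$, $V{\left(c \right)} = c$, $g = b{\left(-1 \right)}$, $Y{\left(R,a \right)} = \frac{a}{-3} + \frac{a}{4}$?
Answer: $1114$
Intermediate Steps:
$Y{\left(R,a \right)} = - \frac{a}{12}$ ($Y{\left(R,a \right)} = a \left(- \frac{1}{3}\right) + a \frac{1}{4} = - \frac{a}{3} + \frac{a}{4} = - \frac{a}{12}$)
$w{\left(D \right)} = \frac{5 D}{3}$
$g = -1$
$x = \frac{557}{12}$ ($x = \frac{5 \left(\left(- \frac{1}{12}\right) \left(-3\right)\right)}{3} + 46 = \frac{5}{3} \cdot \frac{1}{4} + 46 = \frac{5}{12} + 46 = \frac{557}{12} \approx 46.417$)
$V{\left(g \right)} \left(-24\right) x = \left(-1\right) \left(-24\right) \frac{557}{12} = 24 \cdot \frac{557}{12} = 1114$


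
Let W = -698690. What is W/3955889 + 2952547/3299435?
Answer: 9374665959133/13052198622715 ≈ 0.71824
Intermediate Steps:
W/3955889 + 2952547/3299435 = -698690/3955889 + 2952547/3299435 = 9374665959133/13052198622715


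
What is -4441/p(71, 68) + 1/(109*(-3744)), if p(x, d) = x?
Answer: -1812354407/28974816 ≈ -62.549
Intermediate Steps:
-4441/p(71, 68) + 1/(109*(-3744)) = -4441/71 + 1/(109*(-3744)) = -4441*1/71 + (1/109)*(-1/3744) = -4441/71 - 1/408096 = -1812354407/28974816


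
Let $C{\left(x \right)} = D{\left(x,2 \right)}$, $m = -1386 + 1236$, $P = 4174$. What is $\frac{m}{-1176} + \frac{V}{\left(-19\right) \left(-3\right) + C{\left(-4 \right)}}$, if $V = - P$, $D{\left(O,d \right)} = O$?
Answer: $- \frac{816779}{10388} \approx -78.627$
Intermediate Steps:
$m = -150$
$C{\left(x \right)} = x$
$V = -4174$ ($V = \left(-1\right) 4174 = -4174$)
$\frac{m}{-1176} + \frac{V}{\left(-19\right) \left(-3\right) + C{\left(-4 \right)}} = - \frac{150}{-1176} - \frac{4174}{\left(-19\right) \left(-3\right) - 4} = \left(-150\right) \left(- \frac{1}{1176}\right) - \frac{4174}{57 - 4} = \frac{25}{196} - \frac{4174}{53} = - \frac{816779}{10388}$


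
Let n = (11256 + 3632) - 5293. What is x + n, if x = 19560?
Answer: 29155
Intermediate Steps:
n = 9595 (n = 14888 - 5293 = 9595)
x + n = 19560 + 9595 = 29155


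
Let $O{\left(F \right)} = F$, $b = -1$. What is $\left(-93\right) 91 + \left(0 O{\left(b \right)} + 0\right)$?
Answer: $-8463$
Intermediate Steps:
$\left(-93\right) 91 + \left(0 O{\left(b \right)} + 0\right) = \left(-93\right) 91 + \left(0 \left(-1\right) + 0\right) = -8463 + \left(0 + 0\right) = -8463 + 0 = -8463$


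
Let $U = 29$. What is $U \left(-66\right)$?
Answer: $-1914$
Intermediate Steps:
$U \left(-66\right) = 29 \left(-66\right) = -1914$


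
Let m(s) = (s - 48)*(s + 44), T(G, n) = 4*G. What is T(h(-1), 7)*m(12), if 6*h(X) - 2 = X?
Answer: -1344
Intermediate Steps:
h(X) = 1/3 + X/6
m(s) = (-48 + s)*(44 + s)
T(h(-1), 7)*m(12) = (4*(1/3 + (1/6)*(-1)))*(-2112 + 12**2 - 4*12) = (4*(1/3 - 1/6))*(-2112 + 144 - 48) = (4*(1/6))*(-2016) = (2/3)*(-2016) = -1344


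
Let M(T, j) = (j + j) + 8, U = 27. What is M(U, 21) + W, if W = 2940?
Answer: 2990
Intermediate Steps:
M(T, j) = 8 + 2*j (M(T, j) = 2*j + 8 = 8 + 2*j)
M(U, 21) + W = (8 + 2*21) + 2940 = (8 + 42) + 2940 = 50 + 2940 = 2990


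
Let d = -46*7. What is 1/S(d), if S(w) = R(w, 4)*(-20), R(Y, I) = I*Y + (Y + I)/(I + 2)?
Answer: 1/26820 ≈ 3.7286e-5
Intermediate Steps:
d = -322
R(Y, I) = I*Y + (I + Y)/(2 + I)
S(w) = -40/3 - 250*w/3 (S(w) = ((4 + w + w*4² + 2*4*w)/(2 + 4))*(-20) = ((4 + w + w*16 + 8*w)/6)*(-20) = ((4 + w + 16*w + 8*w)/6)*(-20) = ((4 + 25*w)/6)*(-20) = (⅔ + 25*w/6)*(-20) = -40/3 - 250*w/3)
1/S(d) = 1/(-40/3 - 250/3*(-322)) = 1/(-40/3 + 80500/3) = 1/26820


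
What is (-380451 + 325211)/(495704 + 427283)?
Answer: -55240/922987 ≈ -0.059849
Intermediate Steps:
(-380451 + 325211)/(495704 + 427283) = -55240/922987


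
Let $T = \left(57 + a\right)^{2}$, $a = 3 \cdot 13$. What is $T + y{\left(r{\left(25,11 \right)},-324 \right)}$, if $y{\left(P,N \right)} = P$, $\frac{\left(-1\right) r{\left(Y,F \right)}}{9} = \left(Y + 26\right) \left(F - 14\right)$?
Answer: $10593$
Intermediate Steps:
$r{\left(Y,F \right)} = - 9 \left(-14 + F\right) \left(26 + Y\right)$ ($r{\left(Y,F \right)} = - 9 \left(Y + 26\right) \left(F - 14\right) = - 9 \left(26 + Y\right) \left(-14 + F\right) = - 9 \left(-14 + F\right) \left(26 + Y\right)$)
$a = 39$
$T = 9216$ ($T = \left(57 + 39\right)^{2} = 96^{2} = 9216$)
$T + y{\left(r{\left(25,11 \right)},-324 \right)} = 9216 + \left(3276 - 2574 + 126 \cdot 25 - 99 \cdot 25\right) = 9216 + \left(3276 - 2574 + 3150 - 2475\right) = 9216 + 1377 = 10593$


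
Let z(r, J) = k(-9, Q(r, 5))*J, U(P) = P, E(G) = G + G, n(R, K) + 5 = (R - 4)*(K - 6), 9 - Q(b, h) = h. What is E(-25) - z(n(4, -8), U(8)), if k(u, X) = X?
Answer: -82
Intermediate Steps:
Q(b, h) = 9 - h
n(R, K) = -5 + (-6 + K)*(-4 + R) (n(R, K) = -5 + (R - 4)*(K - 6) = -5 + (-4 + R)*(-6 + K) = -5 + (-6 + K)*(-4 + R))
E(G) = 2*G
z(r, J) = 4*J (z(r, J) = (9 - 1*5)*J = (9 - 5)*J = 4*J)
E(-25) - z(n(4, -8), U(8)) = 2*(-25) - 4*8 = -50 - 1*32 = -50 - 32 = -82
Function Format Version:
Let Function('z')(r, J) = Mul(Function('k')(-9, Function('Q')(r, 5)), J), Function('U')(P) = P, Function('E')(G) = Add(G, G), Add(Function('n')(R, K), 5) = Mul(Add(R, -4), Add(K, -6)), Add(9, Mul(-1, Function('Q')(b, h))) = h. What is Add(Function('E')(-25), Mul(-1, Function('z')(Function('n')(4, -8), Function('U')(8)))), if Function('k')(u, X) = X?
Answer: -82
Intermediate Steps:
Function('Q')(b, h) = Add(9, Mul(-1, h))
Function('n')(R, K) = Add(-5, Mul(Add(-6, K), Add(-4, R))) (Function('n')(R, K) = Add(-5, Mul(Add(R, -4), Add(K, -6))) = Add(-5, Mul(Add(-4, R), Add(-6, K))) = Add(-5, Mul(Add(-6, K), Add(-4, R))))
Function('E')(G) = Mul(2, G)
Function('z')(r, J) = Mul(4, J) (Function('z')(r, J) = Mul(Add(9, Mul(-1, 5)), J) = Mul(Add(9, -5), J) = Mul(4, J))
Add(Function('E')(-25), Mul(-1, Function('z')(Function('n')(4, -8), Function('U')(8)))) = Add(Mul(2, -25), Mul(-1, Mul(4, 8))) = Add(-50, Mul(-1, 32)) = Add(-50, -32) = -82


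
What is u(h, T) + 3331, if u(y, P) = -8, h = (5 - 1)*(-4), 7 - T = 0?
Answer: 3323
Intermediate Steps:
T = 7 (T = 7 - 1*0 = 7 + 0 = 7)
h = -16 (h = 4*(-4) = -16)
u(h, T) + 3331 = -8 + 3331 = 3323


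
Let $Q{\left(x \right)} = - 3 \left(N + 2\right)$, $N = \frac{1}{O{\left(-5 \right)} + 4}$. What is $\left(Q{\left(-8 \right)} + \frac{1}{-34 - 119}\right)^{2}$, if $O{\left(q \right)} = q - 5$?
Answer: $\frac{2839225}{93636} \approx 30.322$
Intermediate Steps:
$O{\left(q \right)} = -5 + q$ ($O{\left(q \right)} = q - 5 = -5 + q$)
$N = - \frac{1}{6}$ ($N = \frac{1}{\left(-5 - 5\right) + 4} = \frac{1}{-10 + 4} = \frac{1}{-6} = - \frac{1}{6} \approx -0.16667$)
$Q{\left(x \right)} = - \frac{11}{2}$ ($Q{\left(x \right)} = - 3 \left(- \frac{1}{6} + 2\right) = \left(-3\right) \frac{11}{6} = - \frac{11}{2}$)
$\left(Q{\left(-8 \right)} + \frac{1}{-34 - 119}\right)^{2} = \left(- \frac{11}{2} + \frac{1}{-34 - 119}\right)^{2} = \left(- \frac{11}{2} + \frac{1}{-153}\right)^{2} = \left(- \frac{11}{2} - \frac{1}{153}\right)^{2} = \left(- \frac{1685}{306}\right)^{2} = \frac{2839225}{93636}$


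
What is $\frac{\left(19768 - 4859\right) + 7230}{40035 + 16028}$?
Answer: $\frac{22139}{56063} \approx 0.3949$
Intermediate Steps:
$\frac{\left(19768 - 4859\right) + 7230}{40035 + 16028} = \frac{14909 + 7230}{56063} = 22139 \cdot \frac{1}{56063} = \frac{22139}{56063}$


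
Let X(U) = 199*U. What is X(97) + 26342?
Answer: 45645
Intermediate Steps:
X(97) + 26342 = 199*97 + 26342 = 19303 + 26342 = 45645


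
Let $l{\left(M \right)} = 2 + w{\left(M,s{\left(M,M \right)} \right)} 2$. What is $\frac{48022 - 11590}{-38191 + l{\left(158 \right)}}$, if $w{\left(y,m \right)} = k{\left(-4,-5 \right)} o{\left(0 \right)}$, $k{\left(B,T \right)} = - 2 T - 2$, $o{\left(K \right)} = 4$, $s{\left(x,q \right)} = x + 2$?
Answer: $- \frac{36432}{38125} \approx -0.95559$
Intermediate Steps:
$s{\left(x,q \right)} = 2 + x$
$k{\left(B,T \right)} = -2 - 2 T$
$w{\left(y,m \right)} = 32$ ($w{\left(y,m \right)} = \left(-2 - -10\right) 4 = \left(-2 + 10\right) 4 = 8 \cdot 4 = 32$)
$l{\left(M \right)} = 66$ ($l{\left(M \right)} = 2 + 32 \cdot 2 = 2 + 64 = 66$)
$\frac{48022 - 11590}{-38191 + l{\left(158 \right)}} = \frac{48022 - 11590}{-38191 + 66} = \frac{36432}{-38125} = 36432 \left(- \frac{1}{38125}\right) = - \frac{36432}{38125}$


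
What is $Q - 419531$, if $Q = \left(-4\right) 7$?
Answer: $-419559$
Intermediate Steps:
$Q = -28$
$Q - 419531 = -28 - 419531 = -419559$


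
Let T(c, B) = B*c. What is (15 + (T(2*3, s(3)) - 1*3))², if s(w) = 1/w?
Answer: 196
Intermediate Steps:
s(w) = 1/w
(15 + (T(2*3, s(3)) - 1*3))² = (15 + ((2*3)/3 - 1*3))² = (15 + ((⅓)*6 - 3))² = (15 + (2 - 3))² = (15 - 1)² = 14² = 196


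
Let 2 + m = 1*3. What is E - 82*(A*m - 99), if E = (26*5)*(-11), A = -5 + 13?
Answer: 6032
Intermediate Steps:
A = 8
m = 1 (m = -2 + 1*3 = -2 + 3 = 1)
E = -1430 (E = 130*(-11) = -1430)
E - 82*(A*m - 99) = -1430 - 82*(8*1 - 99) = -1430 - 82*(8 - 99) = -1430 - 82*(-91) = -1430 + 7462 = 6032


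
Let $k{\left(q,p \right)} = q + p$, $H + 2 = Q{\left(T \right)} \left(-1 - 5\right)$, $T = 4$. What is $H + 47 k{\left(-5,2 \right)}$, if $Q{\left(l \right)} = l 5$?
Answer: $-263$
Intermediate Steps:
$Q{\left(l \right)} = 5 l$
$H = -122$ ($H = -2 + 5 \cdot 4 \left(-1 - 5\right) = -2 + 20 \left(-6\right) = -2 - 120 = -122$)
$k{\left(q,p \right)} = p + q$
$H + 47 k{\left(-5,2 \right)} = -122 + 47 \left(2 - 5\right) = -122 + 47 \left(-3\right) = -122 - 141 = -263$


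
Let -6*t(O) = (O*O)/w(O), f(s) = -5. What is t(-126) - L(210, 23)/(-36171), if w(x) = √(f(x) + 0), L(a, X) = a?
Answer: 70/12057 + 2646*I*√5/5 ≈ 0.0058058 + 1183.3*I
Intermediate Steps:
w(x) = I*√5 (w(x) = √(-5 + 0) = √(-5) = I*√5)
t(O) = I*√5*O²/30 (t(O) = -O*O/(6*(I*√5)) = -O²*(-I*√5/5)/6 = -(-1)*I*√5*O²/30 = I*√5*O²/30)
t(-126) - L(210, 23)/(-36171) = (1/30)*I*√5*(-126)² - 210/(-36171) = (1/30)*I*√5*15876 - 210*(-1)/36171 = 2646*I*√5/5 - 1*(-70/12057) = 2646*I*√5/5 + 70/12057 = 70/12057 + 2646*I*√5/5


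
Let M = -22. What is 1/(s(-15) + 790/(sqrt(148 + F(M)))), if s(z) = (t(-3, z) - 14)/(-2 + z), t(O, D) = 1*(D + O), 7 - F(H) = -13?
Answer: -22848/45048217 + 114155*sqrt(42)/45048217 ≈ 0.015915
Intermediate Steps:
F(H) = 20 (F(H) = 7 - 1*(-13) = 7 + 13 = 20)
t(O, D) = D + O
s(z) = (-17 + z)/(-2 + z) (s(z) = ((z - 3) - 14)/(-2 + z) = ((-3 + z) - 14)/(-2 + z) = (-17 + z)/(-2 + z))
1/(s(-15) + 790/(sqrt(148 + F(M)))) = 1/((-17 - 15)/(-2 - 15) + 790/(sqrt(148 + 20))) = 1/(-32/(-17) + 790/(sqrt(168))) = 1/(-1/17*(-32) + 790/((2*sqrt(42)))) = 1/(32/17 + 790*(sqrt(42)/84)) = 1/(32/17 + 395*sqrt(42)/42)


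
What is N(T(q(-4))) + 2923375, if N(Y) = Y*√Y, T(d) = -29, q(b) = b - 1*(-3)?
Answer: 2923375 - 29*I*√29 ≈ 2.9234e+6 - 156.17*I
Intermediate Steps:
q(b) = 3 + b (q(b) = b + 3 = 3 + b)
N(Y) = Y^(3/2)
N(T(q(-4))) + 2923375 = (-29)^(3/2) + 2923375 = -29*I*√29 + 2923375 = 2923375 - 29*I*√29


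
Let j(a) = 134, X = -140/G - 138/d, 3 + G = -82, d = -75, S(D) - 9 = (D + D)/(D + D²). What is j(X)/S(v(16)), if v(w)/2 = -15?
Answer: 3886/259 ≈ 15.004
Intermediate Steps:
v(w) = -30 (v(w) = 2*(-15) = -30)
S(D) = 9 + 2*D/(D + D²) (S(D) = 9 + (D + D)/(D + D²) = 9 + (2*D)/(D + D²) = 9 + 2*D/(D + D²))
G = -85 (G = -3 - 82 = -85)
X = 1482/425 (X = -140/(-85) - 138/(-75) = -140*(-1/85) - 138*(-1/75) = 28/17 + 46/25 = 1482/425 ≈ 3.4871)
j(X)/S(v(16)) = 134/(((11 + 9*(-30))/(1 - 30))) = 134/(((11 - 270)/(-29))) = 134/((-1/29*(-259))) = 134/(259/29) = 134*(29/259) = 3886/259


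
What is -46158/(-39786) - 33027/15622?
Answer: -98821991/103589482 ≈ -0.95398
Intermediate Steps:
-46158/(-39786) - 33027/15622 = -46158*(-1/39786) - 33027*1/15622 = 7693/6631 - 33027/15622 = -98821991/103589482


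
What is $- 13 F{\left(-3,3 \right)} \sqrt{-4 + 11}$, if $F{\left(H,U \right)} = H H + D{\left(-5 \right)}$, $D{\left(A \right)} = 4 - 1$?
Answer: $- 156 \sqrt{7} \approx -412.74$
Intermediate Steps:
$D{\left(A \right)} = 3$ ($D{\left(A \right)} = 4 - 1 = 3$)
$F{\left(H,U \right)} = 3 + H^{2}$ ($F{\left(H,U \right)} = H H + 3 = H^{2} + 3 = 3 + H^{2}$)
$- 13 F{\left(-3,3 \right)} \sqrt{-4 + 11} = - 13 \left(3 + \left(-3\right)^{2}\right) \sqrt{-4 + 11} = - 13 \left(3 + 9\right) \sqrt{7} = \left(-13\right) 12 \sqrt{7} = - 156 \sqrt{7}$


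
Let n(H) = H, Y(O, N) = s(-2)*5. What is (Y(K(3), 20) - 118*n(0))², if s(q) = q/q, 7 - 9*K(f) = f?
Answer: 25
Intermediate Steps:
K(f) = 7/9 - f/9
s(q) = 1
Y(O, N) = 5 (Y(O, N) = 1*5 = 5)
(Y(K(3), 20) - 118*n(0))² = (5 - 118*0)² = (5 + 0)² = 5² = 25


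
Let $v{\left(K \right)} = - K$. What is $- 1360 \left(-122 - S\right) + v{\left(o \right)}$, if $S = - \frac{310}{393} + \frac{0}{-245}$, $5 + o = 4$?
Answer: $\frac{64785353}{393} \approx 1.6485 \cdot 10^{5}$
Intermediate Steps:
$o = -1$ ($o = -5 + 4 = -1$)
$S = - \frac{310}{393}$ ($S = \left(-310\right) \frac{1}{393} + 0 \left(- \frac{1}{245}\right) = - \frac{310}{393} + 0 = - \frac{310}{393} \approx -0.7888$)
$- 1360 \left(-122 - S\right) + v{\left(o \right)} = - 1360 \left(-122 - - \frac{310}{393}\right) - -1 = - 1360 \left(-122 + \frac{310}{393}\right) + 1 = \left(-1360\right) \left(- \frac{47636}{393}\right) + 1 = \frac{64784960}{393} + 1 = \frac{64785353}{393}$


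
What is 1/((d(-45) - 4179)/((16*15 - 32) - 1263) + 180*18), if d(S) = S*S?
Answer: 1055/3420354 ≈ 0.00030845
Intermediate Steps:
d(S) = S**2
1/((d(-45) - 4179)/((16*15 - 32) - 1263) + 180*18) = 1/(((-45)**2 - 4179)/((16*15 - 32) - 1263) + 180*18) = 1/((2025 - 4179)/((240 - 32) - 1263) + 3240) = 1/(-2154/(208 - 1263) + 3240) = 1/(-2154/(-1055) + 3240) = 1/(-2154*(-1/1055) + 3240) = 1/(2154/1055 + 3240) = 1/(3420354/1055) = 1055/3420354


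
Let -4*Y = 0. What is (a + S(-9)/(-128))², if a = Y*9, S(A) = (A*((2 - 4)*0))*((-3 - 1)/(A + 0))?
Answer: 0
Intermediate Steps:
Y = 0 (Y = -¼*0 = 0)
S(A) = 0 (S(A) = (A*(-2*0))*(-4/A) = (A*0)*(-4/A) = 0*(-4/A) = 0)
a = 0 (a = 0*9 = 0)
(a + S(-9)/(-128))² = (0 + 0/(-128))² = (0 + 0*(-1/128))² = (0 + 0)² = 0² = 0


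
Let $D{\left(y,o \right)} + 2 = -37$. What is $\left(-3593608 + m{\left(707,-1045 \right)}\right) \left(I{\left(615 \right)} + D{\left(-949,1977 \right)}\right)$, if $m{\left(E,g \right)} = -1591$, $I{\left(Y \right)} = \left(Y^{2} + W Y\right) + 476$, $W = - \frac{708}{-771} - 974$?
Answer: $\frac{203072284494904}{257} \approx 7.9016 \cdot 10^{11}$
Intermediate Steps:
$D{\left(y,o \right)} = -39$ ($D{\left(y,o \right)} = -2 - 37 = -39$)
$W = - \frac{250082}{257}$ ($W = \left(-708\right) \left(- \frac{1}{771}\right) - 974 = \frac{236}{257} - 974 = - \frac{250082}{257} \approx -973.08$)
$I{\left(Y \right)} = 476 + Y^{2} - \frac{250082 Y}{257}$ ($I{\left(Y \right)} = \left(Y^{2} - \frac{250082 Y}{257}\right) + 476 = 476 + Y^{2} - \frac{250082 Y}{257}$)
$\left(-3593608 + m{\left(707,-1045 \right)}\right) \left(I{\left(615 \right)} + D{\left(-949,1977 \right)}\right) = \left(-3593608 - 1591\right) \left(\left(476 + 615^{2} - \frac{153800430}{257}\right) - 39\right) = - 3595199 \left(\left(476 + 378225 - \frac{153800430}{257}\right) - 39\right) = - 3595199 \left(- \frac{56474273}{257} - 39\right) = \left(-3595199\right) \left(- \frac{56484296}{257}\right) = \frac{203072284494904}{257}$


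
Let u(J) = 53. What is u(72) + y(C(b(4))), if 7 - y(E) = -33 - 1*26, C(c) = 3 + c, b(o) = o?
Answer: 119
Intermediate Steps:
y(E) = 66 (y(E) = 7 - (-33 - 1*26) = 7 - (-33 - 26) = 7 - 1*(-59) = 7 + 59 = 66)
u(72) + y(C(b(4))) = 53 + 66 = 119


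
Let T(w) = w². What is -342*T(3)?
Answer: -3078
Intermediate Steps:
-342*T(3) = -342*3² = -342*9 = -3078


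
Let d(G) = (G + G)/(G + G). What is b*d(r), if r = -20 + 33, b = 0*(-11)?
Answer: 0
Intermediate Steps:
b = 0
r = 13
d(G) = 1 (d(G) = (2*G)/((2*G)) = (2*G)*(1/(2*G)) = 1)
b*d(r) = 0*1 = 0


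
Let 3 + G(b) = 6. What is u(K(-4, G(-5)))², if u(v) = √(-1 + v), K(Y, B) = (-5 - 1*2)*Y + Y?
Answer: 23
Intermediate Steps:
G(b) = 3 (G(b) = -3 + 6 = 3)
K(Y, B) = -6*Y (K(Y, B) = (-5 - 2)*Y + Y = -7*Y + Y = -6*Y)
u(K(-4, G(-5)))² = (√(-1 - 6*(-4)))² = (√(-1 + 24))² = (√23)² = 23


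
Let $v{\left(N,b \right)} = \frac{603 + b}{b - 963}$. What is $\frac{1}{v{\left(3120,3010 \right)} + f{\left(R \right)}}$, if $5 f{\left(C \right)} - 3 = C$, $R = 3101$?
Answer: $\frac{10235}{6371953} \approx 0.0016063$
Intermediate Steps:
$f{\left(C \right)} = \frac{3}{5} + \frac{C}{5}$
$v{\left(N,b \right)} = \frac{603 + b}{-963 + b}$
$\frac{1}{v{\left(3120,3010 \right)} + f{\left(R \right)}} = \frac{1}{\frac{603 + 3010}{-963 + 3010} + \left(\frac{3}{5} + \frac{1}{5} \cdot 3101\right)} = \frac{1}{\frac{1}{2047} \cdot 3613 + \left(\frac{3}{5} + \frac{3101}{5}\right)} = \frac{1}{\frac{1}{2047} \cdot 3613 + \frac{3104}{5}} = \frac{1}{\frac{3613}{2047} + \frac{3104}{5}} = \frac{1}{\frac{6371953}{10235}} = \frac{10235}{6371953}$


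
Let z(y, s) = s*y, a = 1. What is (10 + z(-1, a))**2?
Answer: 81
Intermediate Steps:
(10 + z(-1, a))**2 = (10 + 1*(-1))**2 = (10 - 1)**2 = 9**2 = 81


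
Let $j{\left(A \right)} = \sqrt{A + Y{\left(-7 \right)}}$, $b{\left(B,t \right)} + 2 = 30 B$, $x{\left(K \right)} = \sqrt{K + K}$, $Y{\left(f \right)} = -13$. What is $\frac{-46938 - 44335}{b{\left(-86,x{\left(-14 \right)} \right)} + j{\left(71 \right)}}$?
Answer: $\frac{117833443}{3333333} + \frac{91273 \sqrt{58}}{6666666} \approx 35.454$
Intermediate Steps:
$x{\left(K \right)} = \sqrt{2} \sqrt{K}$ ($x{\left(K \right)} = \sqrt{2 K} = \sqrt{2} \sqrt{K}$)
$b{\left(B,t \right)} = -2 + 30 B$
$j{\left(A \right)} = \sqrt{-13 + A}$ ($j{\left(A \right)} = \sqrt{A - 13} = \sqrt{-13 + A}$)
$\frac{-46938 - 44335}{b{\left(-86,x{\left(-14 \right)} \right)} + j{\left(71 \right)}} = \frac{-46938 - 44335}{\left(-2 + 30 \left(-86\right)\right) + \sqrt{-13 + 71}} = - \frac{91273}{\left(-2 - 2580\right) + \sqrt{58}} = - \frac{91273}{-2582 + \sqrt{58}}$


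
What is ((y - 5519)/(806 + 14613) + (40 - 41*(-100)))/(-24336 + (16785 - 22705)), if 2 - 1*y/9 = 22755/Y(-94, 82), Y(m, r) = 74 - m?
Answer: -3574364639/26124966784 ≈ -0.13682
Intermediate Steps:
y = -67257/56 (y = 18 - 204795/(74 - 1*(-94)) = 18 - 204795/(74 + 94) = 18 - 204795/168 = 18 - 9*7585/56 = 18 - 68265/56 = -67257/56 ≈ -1201.0)
((y - 5519)/(806 + 14613) + (40 - 41*(-100)))/(-24336 + (16785 - 22705)) = ((-67257/56 - 5519)/(806 + 14613) + (40 - 41*(-100)))/(-24336 + (16785 - 22705)) = (-376321/56/15419 + (40 + 4100))/(-24336 - 5920) = (-376321/56*1/15419 + 4140)/(-30256) = (-376321/863464 + 4140)*(-1/30256) = (3574364639/863464)*(-1/30256) = -3574364639/26124966784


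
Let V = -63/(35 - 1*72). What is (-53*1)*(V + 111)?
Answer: -221010/37 ≈ -5973.2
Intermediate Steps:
V = 63/37 (V = -63/(35 - 72) = -63/(-37) = -63*(-1/37) = 63/37 ≈ 1.7027)
(-53*1)*(V + 111) = (-53*1)*(63/37 + 111) = -53*4170/37 = -221010/37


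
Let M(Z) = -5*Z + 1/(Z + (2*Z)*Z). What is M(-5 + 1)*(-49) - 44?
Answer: -4103/4 ≈ -1025.8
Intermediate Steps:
M(Z) = 1/(Z + 2*Z²) - 5*Z (M(Z) = -5*Z + 1/(Z + 2*Z²) = 1/(Z + 2*Z²) - 5*Z)
M(-5 + 1)*(-49) - 44 = ((1 - 10*(-5 + 1)³ - 5*(-5 + 1)²)/((-5 + 1)*(1 + 2*(-5 + 1))))*(-49) - 44 = ((1 - 10*(-4)³ - 5*(-4)²)/((-4)*(1 + 2*(-4))))*(-49) - 44 = -(1 - 10*(-64) - 5*16)/(4*(1 - 8))*(-49) - 44 = -¼*(1 + 640 - 80)/(-7)*(-49) - 44 = -¼*(-⅐)*561*(-49) - 44 = (561/28)*(-49) - 44 = -3927/4 - 44 = -4103/4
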